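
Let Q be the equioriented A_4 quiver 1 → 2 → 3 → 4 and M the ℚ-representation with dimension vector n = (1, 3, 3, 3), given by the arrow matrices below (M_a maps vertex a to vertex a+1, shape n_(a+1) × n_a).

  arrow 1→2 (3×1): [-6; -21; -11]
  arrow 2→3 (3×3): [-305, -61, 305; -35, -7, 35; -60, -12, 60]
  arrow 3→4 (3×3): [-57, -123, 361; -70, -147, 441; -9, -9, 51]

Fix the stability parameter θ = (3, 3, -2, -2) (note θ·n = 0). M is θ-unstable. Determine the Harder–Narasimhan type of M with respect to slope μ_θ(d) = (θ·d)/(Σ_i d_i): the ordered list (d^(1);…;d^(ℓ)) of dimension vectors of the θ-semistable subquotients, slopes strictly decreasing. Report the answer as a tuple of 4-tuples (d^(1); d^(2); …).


Via rank(M_{q-1}∘⋯∘M_p): M ≅ I[1,4], I[2,2]^2, I[3,3], I[3,4], I[4,4].
μ_θ-semistable layers: μ^(1)=3; μ^(2)=1/2; μ^(3)=-2

((0, 2, 0, 0); (1, 1, 1, 1); (0, 0, 2, 2))


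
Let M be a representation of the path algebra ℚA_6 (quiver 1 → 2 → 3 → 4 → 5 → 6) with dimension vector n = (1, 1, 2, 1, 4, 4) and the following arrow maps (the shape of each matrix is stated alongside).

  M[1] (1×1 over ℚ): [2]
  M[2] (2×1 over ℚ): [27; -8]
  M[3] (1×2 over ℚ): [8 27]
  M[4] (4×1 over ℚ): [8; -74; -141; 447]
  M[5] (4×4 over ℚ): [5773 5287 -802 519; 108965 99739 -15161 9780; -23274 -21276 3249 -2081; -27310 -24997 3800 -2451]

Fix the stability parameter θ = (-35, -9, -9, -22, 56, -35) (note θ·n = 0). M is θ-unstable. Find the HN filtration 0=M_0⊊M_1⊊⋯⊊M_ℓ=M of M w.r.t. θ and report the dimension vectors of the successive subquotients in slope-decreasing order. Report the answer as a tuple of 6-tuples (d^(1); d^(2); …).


Via rank(M_{q-1}∘⋯∘M_p): M ≅ I[1,3], I[3,6], I[5,6]^3.
μ_θ-semistable layers: μ^(1)=21/2; μ^(2)=-9; μ^(3)=-31/2; μ^(4)=-35

((0, 0, 0, 0, 4, 4); (0, 1, 1, 0, 0, 0); (0, 0, 1, 1, 0, 0); (1, 0, 0, 0, 0, 0))


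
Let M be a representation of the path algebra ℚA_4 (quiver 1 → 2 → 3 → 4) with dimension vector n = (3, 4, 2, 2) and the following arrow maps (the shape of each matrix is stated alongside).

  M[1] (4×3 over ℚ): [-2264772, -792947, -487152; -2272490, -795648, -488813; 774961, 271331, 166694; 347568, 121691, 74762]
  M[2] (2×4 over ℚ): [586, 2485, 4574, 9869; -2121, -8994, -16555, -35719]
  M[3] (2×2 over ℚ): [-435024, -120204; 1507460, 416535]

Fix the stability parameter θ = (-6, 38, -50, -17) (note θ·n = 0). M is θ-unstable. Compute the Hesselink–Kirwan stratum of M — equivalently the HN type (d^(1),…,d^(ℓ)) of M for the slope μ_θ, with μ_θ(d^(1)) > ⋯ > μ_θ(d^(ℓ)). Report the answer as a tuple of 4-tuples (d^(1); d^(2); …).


Via rank(M_{q-1}∘⋯∘M_p): M ≅ I[1,2], I[1,3], I[1,4], I[2,2], I[4,4].
μ_θ-semistable layers: μ^(1)=38; μ^(2)=-6; μ^(3)=-35/4; μ^(4)=-17

((0, 2, 0, 0); (2, 1, 1, 0); (1, 1, 1, 1); (0, 0, 0, 1))


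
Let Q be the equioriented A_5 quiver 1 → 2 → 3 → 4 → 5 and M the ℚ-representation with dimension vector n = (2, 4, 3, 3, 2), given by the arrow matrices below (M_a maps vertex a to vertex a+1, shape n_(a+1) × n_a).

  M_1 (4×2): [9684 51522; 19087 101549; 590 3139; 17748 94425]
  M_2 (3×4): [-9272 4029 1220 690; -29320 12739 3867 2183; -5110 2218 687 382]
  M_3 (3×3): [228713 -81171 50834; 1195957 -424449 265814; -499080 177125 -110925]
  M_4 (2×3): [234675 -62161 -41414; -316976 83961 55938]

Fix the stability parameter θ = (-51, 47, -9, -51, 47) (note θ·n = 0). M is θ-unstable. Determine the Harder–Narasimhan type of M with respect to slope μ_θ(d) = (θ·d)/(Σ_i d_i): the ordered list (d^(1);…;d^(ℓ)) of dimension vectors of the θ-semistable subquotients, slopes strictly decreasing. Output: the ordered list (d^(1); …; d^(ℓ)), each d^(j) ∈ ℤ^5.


Via rank(M_{q-1}∘⋯∘M_p): M ≅ I[1,5]^2, I[2,2], I[2,4].
μ_θ-semistable layers: μ^(1)=47; μ^(2)=-13/3; μ^(3)=-51

((0, 1, 0, 0, 2); (0, 3, 3, 3, 0); (2, 0, 0, 0, 0))


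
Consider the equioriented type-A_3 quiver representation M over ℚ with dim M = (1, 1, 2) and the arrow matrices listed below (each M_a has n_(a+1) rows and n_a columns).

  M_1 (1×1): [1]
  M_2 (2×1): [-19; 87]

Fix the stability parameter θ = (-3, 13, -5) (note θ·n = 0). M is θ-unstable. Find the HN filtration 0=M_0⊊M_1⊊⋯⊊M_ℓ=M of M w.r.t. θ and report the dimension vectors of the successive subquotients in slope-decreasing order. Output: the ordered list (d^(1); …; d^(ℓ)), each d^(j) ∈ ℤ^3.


Interval decomposition of M: I[1,3], I[3,3].
HN type (ℓ=3): μ^(1)=4; μ^(2)=-3; μ^(3)=-5

((0, 1, 1); (1, 0, 0); (0, 0, 1))


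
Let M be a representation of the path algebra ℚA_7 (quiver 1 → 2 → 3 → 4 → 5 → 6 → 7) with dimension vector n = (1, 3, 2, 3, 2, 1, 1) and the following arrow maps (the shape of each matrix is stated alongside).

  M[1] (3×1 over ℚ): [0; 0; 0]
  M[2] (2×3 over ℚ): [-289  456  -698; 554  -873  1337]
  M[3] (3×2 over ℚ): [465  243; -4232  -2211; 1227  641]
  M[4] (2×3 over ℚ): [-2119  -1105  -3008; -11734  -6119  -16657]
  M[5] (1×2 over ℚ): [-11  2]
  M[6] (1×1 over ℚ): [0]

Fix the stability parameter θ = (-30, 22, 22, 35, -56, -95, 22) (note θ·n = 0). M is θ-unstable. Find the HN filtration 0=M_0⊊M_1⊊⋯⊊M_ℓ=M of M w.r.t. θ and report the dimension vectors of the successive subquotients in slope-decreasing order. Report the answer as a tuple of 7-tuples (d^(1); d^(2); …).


Via rank(M_{q-1}∘⋯∘M_p): M ≅ I[1,1], I[2,2], I[2,4], I[2,6], I[4,5], I[7,7].
μ_θ-semistable layers: μ^(1)=35; μ^(2)=22; μ^(3)=-21/2; μ^(4)=-72/5; μ^(5)=-30

((0, 0, 0, 1, 0, 0, 0); (0, 2, 1, 0, 0, 0, 1); (0, 0, 0, 1, 1, 0, 0); (0, 1, 1, 1, 1, 1, 0); (1, 0, 0, 0, 0, 0, 0))


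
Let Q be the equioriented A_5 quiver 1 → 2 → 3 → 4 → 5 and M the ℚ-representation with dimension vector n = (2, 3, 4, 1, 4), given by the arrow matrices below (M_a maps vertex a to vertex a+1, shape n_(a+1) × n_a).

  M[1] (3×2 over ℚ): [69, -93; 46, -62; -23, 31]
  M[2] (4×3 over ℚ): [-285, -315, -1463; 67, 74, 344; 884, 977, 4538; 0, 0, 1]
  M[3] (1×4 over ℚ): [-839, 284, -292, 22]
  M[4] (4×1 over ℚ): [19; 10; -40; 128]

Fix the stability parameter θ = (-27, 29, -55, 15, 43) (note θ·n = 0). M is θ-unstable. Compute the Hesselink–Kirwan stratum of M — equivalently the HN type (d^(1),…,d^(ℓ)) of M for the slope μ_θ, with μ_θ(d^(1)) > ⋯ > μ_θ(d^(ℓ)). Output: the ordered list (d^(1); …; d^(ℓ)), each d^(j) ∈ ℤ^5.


Barcode: M ≅ I[1,1], I[1,3], I[2,3], I[2,5], I[3,3], I[5,5]^3. HN layers by μ_θ (5 steps, strictly decreasing):
  μ^(1)=43; μ^(2)=15; μ^(3)=-13; μ^(4)=-27; μ^(5)=-55

((0, 0, 0, 0, 4); (0, 0, 0, 1, 0); (0, 3, 3, 0, 0); (2, 0, 0, 0, 0); (0, 0, 1, 0, 0))


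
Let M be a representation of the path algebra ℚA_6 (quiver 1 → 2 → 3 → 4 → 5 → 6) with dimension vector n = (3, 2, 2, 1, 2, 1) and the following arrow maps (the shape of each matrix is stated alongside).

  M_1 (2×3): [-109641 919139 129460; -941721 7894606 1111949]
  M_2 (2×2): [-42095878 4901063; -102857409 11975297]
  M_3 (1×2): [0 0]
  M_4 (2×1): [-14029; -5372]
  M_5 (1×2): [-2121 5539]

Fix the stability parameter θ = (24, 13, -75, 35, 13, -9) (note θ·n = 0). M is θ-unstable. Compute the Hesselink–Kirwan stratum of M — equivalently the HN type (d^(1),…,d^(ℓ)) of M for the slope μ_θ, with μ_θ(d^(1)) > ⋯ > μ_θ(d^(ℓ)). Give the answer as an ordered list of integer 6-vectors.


Via rank(M_{q-1}∘⋯∘M_p): M ≅ I[1,1], I[1,3]^2, I[4,6], I[5,5].
μ_θ-semistable layers: μ^(1)=24; μ^(2)=13; μ^(3)=-38/3

((1, 0, 0, 0, 0, 0); (0, 0, 0, 1, 2, 1); (2, 2, 2, 0, 0, 0))


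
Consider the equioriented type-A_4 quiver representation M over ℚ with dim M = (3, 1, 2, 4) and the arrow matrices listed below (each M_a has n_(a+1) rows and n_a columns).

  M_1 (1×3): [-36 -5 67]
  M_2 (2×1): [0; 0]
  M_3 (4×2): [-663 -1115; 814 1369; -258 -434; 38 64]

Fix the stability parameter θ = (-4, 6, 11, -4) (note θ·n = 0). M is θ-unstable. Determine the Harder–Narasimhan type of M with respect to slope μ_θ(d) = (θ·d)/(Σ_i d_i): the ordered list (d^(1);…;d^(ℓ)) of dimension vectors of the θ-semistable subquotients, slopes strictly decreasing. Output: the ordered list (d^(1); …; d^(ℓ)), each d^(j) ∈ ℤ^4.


Interval decomposition of M: I[1,1]^2, I[1,2], I[3,4]^2, I[4,4]^2.
HN type (ℓ=3): μ^(1)=6; μ^(2)=7/2; μ^(3)=-4

((0, 1, 0, 0); (0, 0, 2, 2); (3, 0, 0, 2))


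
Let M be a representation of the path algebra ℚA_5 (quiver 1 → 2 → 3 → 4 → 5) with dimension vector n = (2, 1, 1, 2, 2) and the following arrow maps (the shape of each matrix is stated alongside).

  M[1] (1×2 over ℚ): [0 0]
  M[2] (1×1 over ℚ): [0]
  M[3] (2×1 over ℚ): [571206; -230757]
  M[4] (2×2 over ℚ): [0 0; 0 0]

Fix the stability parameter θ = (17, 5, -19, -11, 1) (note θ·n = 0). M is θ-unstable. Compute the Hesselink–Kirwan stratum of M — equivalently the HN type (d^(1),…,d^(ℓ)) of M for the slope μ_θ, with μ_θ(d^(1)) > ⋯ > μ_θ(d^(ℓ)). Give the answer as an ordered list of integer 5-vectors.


Via rank(M_{q-1}∘⋯∘M_p): M ≅ I[1,1]^2, I[2,2], I[3,4], I[4,4], I[5,5]^2.
μ_θ-semistable layers: μ^(1)=17; μ^(2)=5; μ^(3)=1; μ^(4)=-11; μ^(5)=-19

((2, 0, 0, 0, 0); (0, 1, 0, 0, 0); (0, 0, 0, 0, 2); (0, 0, 0, 2, 0); (0, 0, 1, 0, 0))


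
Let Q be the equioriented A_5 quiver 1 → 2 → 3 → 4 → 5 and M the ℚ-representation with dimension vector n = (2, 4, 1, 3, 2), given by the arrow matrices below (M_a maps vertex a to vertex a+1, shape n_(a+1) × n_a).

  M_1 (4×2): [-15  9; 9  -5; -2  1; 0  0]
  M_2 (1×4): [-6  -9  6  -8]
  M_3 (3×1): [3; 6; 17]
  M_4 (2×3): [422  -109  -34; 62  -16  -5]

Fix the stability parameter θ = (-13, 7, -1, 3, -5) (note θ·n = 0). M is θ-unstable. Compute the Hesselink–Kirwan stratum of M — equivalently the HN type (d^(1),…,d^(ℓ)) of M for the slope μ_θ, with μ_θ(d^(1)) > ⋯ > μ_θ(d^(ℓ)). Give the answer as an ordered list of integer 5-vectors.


Interval decomposition of M: I[1,2], I[1,5], I[2,2]^2, I[4,4], I[4,5].
HN type (ℓ=5): μ^(1)=7; μ^(2)=3; μ^(3)=1; μ^(4)=-1; μ^(5)=-13

((0, 3, 0, 0, 0); (0, 0, 0, 1, 0); (0, 1, 1, 1, 1); (0, 0, 0, 1, 1); (2, 0, 0, 0, 0))


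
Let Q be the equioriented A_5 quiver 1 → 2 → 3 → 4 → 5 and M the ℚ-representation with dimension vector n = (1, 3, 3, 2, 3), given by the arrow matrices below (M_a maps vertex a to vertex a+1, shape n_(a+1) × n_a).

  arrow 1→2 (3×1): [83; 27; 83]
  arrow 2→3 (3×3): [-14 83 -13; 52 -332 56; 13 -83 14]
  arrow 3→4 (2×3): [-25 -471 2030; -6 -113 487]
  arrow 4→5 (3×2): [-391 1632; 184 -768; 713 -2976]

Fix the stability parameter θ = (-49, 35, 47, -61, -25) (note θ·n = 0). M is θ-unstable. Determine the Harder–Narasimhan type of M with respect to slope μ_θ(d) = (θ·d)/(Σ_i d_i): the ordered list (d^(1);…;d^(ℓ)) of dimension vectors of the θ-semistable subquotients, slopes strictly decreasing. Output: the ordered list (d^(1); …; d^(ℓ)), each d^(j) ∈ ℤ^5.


Barcode: M ≅ I[1,2], I[2,4], I[2,5], I[3,3], I[5,5]^2. HN layers by μ_θ (6 steps, strictly decreasing):
  μ^(1)=47; μ^(2)=35; μ^(3)=7; μ^(4)=-1; μ^(5)=-25; μ^(6)=-49

((0, 0, 1, 0, 0); (0, 1, 0, 0, 0); (0, 1, 1, 1, 0); (0, 1, 1, 1, 1); (0, 0, 0, 0, 2); (1, 0, 0, 0, 0))


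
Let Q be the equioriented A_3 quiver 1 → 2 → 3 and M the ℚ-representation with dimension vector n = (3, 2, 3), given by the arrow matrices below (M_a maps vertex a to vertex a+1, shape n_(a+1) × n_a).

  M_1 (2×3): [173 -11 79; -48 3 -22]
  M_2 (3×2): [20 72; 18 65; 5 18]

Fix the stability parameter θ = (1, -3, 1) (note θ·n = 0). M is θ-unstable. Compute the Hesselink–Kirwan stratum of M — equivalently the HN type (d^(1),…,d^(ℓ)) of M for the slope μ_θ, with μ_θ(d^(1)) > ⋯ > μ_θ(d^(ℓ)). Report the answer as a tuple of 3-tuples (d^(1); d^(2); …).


Interval decomposition of M: I[1,1], I[1,3]^2, I[3,3].
HN type (ℓ=2): μ^(1)=1; μ^(2)=-1

((1, 0, 3); (2, 2, 0))


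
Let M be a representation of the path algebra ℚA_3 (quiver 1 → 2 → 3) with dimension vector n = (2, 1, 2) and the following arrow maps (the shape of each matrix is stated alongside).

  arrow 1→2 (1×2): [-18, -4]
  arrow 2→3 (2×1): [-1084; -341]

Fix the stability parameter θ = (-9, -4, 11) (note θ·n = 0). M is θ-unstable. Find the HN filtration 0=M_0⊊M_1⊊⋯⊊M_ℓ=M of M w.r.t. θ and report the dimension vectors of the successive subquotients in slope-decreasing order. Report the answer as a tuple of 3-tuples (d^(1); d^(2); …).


Via rank(M_{q-1}∘⋯∘M_p): M ≅ I[1,1], I[1,3], I[3,3].
μ_θ-semistable layers: μ^(1)=11; μ^(2)=-4; μ^(3)=-9

((0, 0, 2); (0, 1, 0); (2, 0, 0))


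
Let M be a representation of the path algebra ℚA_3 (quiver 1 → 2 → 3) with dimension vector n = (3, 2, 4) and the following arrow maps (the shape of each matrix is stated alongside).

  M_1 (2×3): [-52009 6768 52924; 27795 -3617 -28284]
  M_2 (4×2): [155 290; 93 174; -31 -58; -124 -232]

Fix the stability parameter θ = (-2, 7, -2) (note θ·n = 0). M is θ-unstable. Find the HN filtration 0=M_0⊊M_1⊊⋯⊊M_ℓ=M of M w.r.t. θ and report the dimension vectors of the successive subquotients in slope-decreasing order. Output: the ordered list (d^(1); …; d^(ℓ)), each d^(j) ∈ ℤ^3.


Via rank(M_{q-1}∘⋯∘M_p): M ≅ I[1,1], I[1,2], I[1,3], I[3,3]^3.
μ_θ-semistable layers: μ^(1)=7; μ^(2)=5/2; μ^(3)=-2

((0, 1, 0); (0, 1, 1); (3, 0, 3))


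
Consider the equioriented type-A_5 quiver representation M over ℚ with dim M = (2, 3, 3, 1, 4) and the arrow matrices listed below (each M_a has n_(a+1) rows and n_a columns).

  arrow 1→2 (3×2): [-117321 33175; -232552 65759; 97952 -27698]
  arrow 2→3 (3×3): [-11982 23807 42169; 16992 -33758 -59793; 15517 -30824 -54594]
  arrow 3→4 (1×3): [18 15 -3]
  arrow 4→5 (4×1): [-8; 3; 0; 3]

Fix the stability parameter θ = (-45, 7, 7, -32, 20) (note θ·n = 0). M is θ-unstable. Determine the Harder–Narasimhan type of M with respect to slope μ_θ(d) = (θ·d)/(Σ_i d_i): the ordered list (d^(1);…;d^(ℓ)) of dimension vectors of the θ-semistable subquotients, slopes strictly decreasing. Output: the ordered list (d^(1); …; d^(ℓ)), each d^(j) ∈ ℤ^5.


Barcode: M ≅ I[1,3], I[1,5], I[2,3], I[5,5]^3. HN layers by μ_θ (4 steps, strictly decreasing):
  μ^(1)=20; μ^(2)=7; μ^(3)=-6; μ^(4)=-45

((0, 0, 0, 0, 4); (0, 2, 2, 0, 0); (0, 1, 1, 1, 0); (2, 0, 0, 0, 0))


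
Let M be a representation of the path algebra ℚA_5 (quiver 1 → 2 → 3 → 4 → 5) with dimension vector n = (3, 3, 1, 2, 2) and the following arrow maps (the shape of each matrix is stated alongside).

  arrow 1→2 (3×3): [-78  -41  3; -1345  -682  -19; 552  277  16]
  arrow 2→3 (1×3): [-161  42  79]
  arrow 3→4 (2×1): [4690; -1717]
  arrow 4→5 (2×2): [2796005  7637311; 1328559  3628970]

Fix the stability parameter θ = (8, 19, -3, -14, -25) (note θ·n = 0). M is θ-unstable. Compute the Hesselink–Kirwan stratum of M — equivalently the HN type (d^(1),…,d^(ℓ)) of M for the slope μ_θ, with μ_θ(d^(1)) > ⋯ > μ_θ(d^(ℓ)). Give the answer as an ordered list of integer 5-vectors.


Interval decomposition of M: I[1,2]^2, I[1,5], I[4,5].
HN type (ℓ=4): μ^(1)=19; μ^(2)=8; μ^(3)=-3; μ^(4)=-39/2

((0, 2, 0, 0, 0); (2, 0, 0, 0, 0); (1, 1, 1, 1, 1); (0, 0, 0, 1, 1))


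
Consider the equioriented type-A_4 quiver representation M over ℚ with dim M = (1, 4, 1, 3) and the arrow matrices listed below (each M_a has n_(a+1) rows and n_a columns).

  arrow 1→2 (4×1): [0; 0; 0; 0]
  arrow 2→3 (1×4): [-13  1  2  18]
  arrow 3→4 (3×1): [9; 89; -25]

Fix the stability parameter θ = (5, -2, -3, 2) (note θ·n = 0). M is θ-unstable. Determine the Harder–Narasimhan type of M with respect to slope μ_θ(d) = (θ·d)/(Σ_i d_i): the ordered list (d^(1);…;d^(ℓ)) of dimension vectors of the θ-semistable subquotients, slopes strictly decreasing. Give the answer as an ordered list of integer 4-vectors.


Via rank(M_{q-1}∘⋯∘M_p): M ≅ I[1,1], I[2,2]^3, I[2,4], I[4,4]^2.
μ_θ-semistable layers: μ^(1)=5; μ^(2)=2; μ^(3)=-2; μ^(4)=-5/2

((1, 0, 0, 0); (0, 0, 0, 3); (0, 3, 0, 0); (0, 1, 1, 0))


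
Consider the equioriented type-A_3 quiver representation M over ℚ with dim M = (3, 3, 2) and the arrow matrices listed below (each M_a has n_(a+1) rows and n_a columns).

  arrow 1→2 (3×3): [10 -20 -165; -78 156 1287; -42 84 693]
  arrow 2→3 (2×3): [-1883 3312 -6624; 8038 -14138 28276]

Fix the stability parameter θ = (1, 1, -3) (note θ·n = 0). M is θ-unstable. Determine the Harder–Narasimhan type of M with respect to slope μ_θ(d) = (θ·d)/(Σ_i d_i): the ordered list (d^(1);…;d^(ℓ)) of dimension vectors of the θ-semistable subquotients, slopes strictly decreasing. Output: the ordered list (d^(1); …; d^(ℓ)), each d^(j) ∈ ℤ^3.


Barcode: M ≅ I[1,1]^2, I[1,3], I[2,2], I[2,3]. HN layers by μ_θ (3 steps, strictly decreasing):
  μ^(1)=1; μ^(2)=-1/3; μ^(3)=-1

((2, 1, 0); (1, 1, 1); (0, 1, 1))


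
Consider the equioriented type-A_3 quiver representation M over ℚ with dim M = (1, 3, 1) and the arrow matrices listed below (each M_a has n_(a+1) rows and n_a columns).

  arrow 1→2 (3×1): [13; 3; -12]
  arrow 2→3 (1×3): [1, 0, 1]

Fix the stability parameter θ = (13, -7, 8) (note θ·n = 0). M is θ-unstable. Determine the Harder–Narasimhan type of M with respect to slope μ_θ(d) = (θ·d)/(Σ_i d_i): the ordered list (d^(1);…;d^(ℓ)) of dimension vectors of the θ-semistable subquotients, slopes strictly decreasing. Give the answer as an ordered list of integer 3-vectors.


Interval decomposition of M: I[1,3], I[2,2]^2.
HN type (ℓ=3): μ^(1)=8; μ^(2)=3; μ^(3)=-7

((0, 0, 1); (1, 1, 0); (0, 2, 0))


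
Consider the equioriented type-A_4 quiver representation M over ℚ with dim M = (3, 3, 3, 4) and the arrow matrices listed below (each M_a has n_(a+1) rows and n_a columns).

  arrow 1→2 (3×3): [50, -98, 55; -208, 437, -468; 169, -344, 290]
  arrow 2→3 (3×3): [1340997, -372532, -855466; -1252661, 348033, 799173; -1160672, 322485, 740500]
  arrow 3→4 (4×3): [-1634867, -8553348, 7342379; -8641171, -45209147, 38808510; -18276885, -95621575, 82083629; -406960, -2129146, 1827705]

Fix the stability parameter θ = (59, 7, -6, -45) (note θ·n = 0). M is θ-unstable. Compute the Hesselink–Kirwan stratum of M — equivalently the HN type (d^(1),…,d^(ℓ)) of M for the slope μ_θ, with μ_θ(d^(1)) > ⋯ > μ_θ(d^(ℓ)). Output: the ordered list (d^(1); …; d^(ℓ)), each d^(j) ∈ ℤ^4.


Barcode: M ≅ I[1,4]^3, I[4,4]. HN layers by μ_θ (2 steps, strictly decreasing):
  μ^(1)=15/4; μ^(2)=-45

((3, 3, 3, 3); (0, 0, 0, 1))


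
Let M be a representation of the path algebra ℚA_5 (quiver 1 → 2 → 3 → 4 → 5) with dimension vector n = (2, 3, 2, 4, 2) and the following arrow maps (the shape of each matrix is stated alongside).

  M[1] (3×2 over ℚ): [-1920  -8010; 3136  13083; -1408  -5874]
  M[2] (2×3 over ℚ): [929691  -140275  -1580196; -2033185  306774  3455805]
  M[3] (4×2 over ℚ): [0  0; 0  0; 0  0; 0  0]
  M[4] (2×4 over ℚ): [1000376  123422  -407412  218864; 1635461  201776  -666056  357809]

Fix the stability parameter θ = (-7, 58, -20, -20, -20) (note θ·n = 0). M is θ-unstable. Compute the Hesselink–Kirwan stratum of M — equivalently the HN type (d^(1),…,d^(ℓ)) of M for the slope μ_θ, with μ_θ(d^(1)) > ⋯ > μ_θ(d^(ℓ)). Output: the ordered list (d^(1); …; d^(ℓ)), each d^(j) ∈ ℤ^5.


Barcode: M ≅ I[1,1], I[1,3], I[2,2], I[2,3], I[4,4]^2, I[4,5]^2. HN layers by μ_θ (4 steps, strictly decreasing):
  μ^(1)=58; μ^(2)=19; μ^(3)=-7; μ^(4)=-20

((0, 1, 0, 0, 0); (0, 2, 2, 0, 0); (2, 0, 0, 0, 0); (0, 0, 0, 4, 2))


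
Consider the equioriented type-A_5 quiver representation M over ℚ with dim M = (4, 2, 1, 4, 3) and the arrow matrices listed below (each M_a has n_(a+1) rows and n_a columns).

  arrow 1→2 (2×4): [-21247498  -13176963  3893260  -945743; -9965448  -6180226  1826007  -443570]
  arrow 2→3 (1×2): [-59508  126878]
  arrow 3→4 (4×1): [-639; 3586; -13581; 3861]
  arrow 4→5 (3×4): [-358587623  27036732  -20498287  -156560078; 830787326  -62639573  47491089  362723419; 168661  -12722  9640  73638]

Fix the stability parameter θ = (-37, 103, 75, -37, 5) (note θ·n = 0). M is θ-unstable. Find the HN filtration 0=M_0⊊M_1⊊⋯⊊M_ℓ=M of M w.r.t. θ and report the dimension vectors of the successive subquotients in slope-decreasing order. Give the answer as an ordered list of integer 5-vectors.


Via rank(M_{q-1}∘⋯∘M_p): M ≅ I[1,1]^2, I[1,2], I[1,5], I[4,4], I[4,5]^2.
μ_θ-semistable layers: μ^(1)=103; μ^(2)=73/2; μ^(3)=5; μ^(4)=-37

((0, 1, 0, 0, 0); (0, 1, 1, 1, 1); (0, 0, 0, 0, 2); (4, 0, 0, 3, 0))


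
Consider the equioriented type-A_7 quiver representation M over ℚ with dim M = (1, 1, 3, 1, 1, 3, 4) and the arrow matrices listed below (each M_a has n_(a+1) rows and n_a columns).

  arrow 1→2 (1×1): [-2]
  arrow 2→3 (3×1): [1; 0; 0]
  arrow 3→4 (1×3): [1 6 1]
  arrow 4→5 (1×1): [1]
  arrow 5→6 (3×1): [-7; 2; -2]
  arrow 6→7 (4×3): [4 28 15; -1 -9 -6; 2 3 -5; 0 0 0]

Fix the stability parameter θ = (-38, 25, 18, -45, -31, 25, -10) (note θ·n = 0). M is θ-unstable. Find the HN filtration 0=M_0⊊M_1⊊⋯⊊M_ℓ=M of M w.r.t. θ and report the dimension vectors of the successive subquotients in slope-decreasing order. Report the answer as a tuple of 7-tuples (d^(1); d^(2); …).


Interval decomposition of M: I[1,7], I[3,3]^2, I[6,7]^2, I[7,7].
HN type (ℓ=5): μ^(1)=18; μ^(2)=15/2; μ^(3)=-33/4; μ^(4)=-10; μ^(5)=-38

((0, 0, 2, 0, 0, 0, 0); (0, 0, 0, 0, 0, 3, 3); (0, 1, 1, 1, 1, 0, 0); (0, 0, 0, 0, 0, 0, 1); (1, 0, 0, 0, 0, 0, 0))


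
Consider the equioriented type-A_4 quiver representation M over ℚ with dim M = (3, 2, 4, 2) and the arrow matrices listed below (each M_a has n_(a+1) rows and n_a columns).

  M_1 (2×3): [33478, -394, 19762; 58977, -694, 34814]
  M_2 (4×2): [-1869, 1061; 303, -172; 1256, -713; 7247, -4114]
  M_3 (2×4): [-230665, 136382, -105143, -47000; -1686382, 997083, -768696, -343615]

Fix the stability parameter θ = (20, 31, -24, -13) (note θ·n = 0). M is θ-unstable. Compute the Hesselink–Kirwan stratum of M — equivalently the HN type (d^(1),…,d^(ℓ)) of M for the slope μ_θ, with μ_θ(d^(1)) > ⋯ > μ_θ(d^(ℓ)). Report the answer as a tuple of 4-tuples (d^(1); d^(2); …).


Via rank(M_{q-1}∘⋯∘M_p): M ≅ I[1,1], I[1,3], I[1,4], I[3,3], I[3,4].
μ_θ-semistable layers: μ^(1)=20; μ^(2)=9; μ^(3)=7/2; μ^(4)=-13; μ^(5)=-24

((1, 0, 0, 0); (1, 1, 1, 0); (1, 1, 1, 1); (0, 0, 0, 1); (0, 0, 2, 0))


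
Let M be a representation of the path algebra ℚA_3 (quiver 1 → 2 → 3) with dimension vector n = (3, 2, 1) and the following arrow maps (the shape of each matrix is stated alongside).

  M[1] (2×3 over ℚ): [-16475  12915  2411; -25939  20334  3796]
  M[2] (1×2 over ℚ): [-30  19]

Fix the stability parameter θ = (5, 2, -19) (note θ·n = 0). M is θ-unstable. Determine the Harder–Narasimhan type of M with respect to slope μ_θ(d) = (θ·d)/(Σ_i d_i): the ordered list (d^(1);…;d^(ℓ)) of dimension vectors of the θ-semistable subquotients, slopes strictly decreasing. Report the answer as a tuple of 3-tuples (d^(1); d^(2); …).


Barcode: M ≅ I[1,1], I[1,2], I[1,3]. HN layers by μ_θ (3 steps, strictly decreasing):
  μ^(1)=5; μ^(2)=7/2; μ^(3)=-4

((1, 0, 0); (1, 1, 0); (1, 1, 1))


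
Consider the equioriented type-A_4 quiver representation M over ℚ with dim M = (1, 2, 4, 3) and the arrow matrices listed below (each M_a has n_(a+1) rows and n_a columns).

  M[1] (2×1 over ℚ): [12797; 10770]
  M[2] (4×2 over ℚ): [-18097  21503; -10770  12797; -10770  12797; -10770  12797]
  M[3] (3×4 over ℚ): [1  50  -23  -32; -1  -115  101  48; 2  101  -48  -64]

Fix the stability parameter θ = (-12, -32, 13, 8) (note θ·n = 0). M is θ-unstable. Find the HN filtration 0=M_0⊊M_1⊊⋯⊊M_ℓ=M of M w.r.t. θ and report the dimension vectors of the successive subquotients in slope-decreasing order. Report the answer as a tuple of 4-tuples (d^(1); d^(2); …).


Via rank(M_{q-1}∘⋯∘M_p): M ≅ I[1,4], I[2,4], I[3,3], I[3,4].
μ_θ-semistable layers: μ^(1)=13; μ^(2)=21/2; μ^(3)=-22; μ^(4)=-32

((0, 0, 1, 0); (0, 0, 3, 3); (1, 1, 0, 0); (0, 1, 0, 0))


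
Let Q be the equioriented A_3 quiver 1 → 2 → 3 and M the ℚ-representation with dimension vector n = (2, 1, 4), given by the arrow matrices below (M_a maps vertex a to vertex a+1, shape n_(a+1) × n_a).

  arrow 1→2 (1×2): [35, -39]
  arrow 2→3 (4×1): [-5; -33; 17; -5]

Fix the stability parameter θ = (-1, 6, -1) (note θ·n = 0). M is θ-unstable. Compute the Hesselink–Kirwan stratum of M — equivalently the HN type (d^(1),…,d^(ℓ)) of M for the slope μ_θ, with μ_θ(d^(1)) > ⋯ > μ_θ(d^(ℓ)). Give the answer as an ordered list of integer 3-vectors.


Barcode: M ≅ I[1,1], I[1,3], I[3,3]^3. HN layers by μ_θ (2 steps, strictly decreasing):
  μ^(1)=5/2; μ^(2)=-1

((0, 1, 1); (2, 0, 3))


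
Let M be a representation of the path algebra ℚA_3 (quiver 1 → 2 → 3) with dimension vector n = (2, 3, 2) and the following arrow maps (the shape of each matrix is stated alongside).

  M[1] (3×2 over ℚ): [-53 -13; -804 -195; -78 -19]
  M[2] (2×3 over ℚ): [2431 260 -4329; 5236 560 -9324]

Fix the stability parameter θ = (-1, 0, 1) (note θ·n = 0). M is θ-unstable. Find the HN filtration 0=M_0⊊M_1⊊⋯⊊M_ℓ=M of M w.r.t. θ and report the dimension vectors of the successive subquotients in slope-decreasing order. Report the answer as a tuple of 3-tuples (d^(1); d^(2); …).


Barcode: M ≅ I[1,2], I[1,3], I[2,2], I[3,3]. HN layers by μ_θ (3 steps, strictly decreasing):
  μ^(1)=1; μ^(2)=0; μ^(3)=-1

((0, 0, 2); (0, 3, 0); (2, 0, 0))


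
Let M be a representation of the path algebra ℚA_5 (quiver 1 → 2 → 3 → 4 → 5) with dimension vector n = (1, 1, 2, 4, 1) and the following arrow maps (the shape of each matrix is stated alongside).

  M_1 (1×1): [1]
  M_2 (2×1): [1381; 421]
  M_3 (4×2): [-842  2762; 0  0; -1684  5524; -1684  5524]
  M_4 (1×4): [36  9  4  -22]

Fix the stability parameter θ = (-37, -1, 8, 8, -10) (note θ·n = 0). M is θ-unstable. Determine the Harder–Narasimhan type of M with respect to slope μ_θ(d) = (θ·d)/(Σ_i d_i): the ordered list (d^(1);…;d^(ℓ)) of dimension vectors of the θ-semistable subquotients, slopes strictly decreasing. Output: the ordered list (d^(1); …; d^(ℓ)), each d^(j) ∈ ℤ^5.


Barcode: M ≅ I[1,3], I[3,4], I[4,4]^2, I[4,5]. HN layers by μ_θ (3 steps, strictly decreasing):
  μ^(1)=8; μ^(2)=-1; μ^(3)=-37

((0, 0, 2, 3, 0); (0, 1, 0, 1, 1); (1, 0, 0, 0, 0))


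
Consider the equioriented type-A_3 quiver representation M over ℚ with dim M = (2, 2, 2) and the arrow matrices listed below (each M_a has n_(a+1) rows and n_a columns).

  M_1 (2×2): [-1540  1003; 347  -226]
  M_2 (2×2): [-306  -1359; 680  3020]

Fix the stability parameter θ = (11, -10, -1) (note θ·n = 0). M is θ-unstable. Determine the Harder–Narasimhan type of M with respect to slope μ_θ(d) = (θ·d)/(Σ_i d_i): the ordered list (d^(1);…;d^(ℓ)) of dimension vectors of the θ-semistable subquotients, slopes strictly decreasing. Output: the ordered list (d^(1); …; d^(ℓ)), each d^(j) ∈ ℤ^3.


Interval decomposition of M: I[1,2], I[1,3], I[3,3].
HN type (ℓ=3): μ^(1)=1/2; μ^(2)=0; μ^(3)=-1

((1, 1, 0); (1, 1, 1); (0, 0, 1))


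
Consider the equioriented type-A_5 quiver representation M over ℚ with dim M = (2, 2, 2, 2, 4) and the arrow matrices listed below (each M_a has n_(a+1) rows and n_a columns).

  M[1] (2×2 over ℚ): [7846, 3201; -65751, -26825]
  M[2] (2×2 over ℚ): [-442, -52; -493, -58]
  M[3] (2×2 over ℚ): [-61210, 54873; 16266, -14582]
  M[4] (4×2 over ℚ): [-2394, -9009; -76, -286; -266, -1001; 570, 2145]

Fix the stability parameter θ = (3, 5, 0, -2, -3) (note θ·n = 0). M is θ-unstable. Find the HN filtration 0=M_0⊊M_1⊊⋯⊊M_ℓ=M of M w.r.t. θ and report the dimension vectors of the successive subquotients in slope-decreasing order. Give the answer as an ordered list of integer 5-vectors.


Barcode: M ≅ I[1,2], I[1,4], I[3,5], I[5,5]^3. HN layers by μ_θ (5 steps, strictly decreasing):
  μ^(1)=5; μ^(2)=3; μ^(3)=3/2; μ^(4)=-5/3; μ^(5)=-3

((0, 1, 0, 0, 0); (1, 0, 0, 0, 0); (1, 1, 1, 1, 0); (0, 0, 1, 1, 1); (0, 0, 0, 0, 3))


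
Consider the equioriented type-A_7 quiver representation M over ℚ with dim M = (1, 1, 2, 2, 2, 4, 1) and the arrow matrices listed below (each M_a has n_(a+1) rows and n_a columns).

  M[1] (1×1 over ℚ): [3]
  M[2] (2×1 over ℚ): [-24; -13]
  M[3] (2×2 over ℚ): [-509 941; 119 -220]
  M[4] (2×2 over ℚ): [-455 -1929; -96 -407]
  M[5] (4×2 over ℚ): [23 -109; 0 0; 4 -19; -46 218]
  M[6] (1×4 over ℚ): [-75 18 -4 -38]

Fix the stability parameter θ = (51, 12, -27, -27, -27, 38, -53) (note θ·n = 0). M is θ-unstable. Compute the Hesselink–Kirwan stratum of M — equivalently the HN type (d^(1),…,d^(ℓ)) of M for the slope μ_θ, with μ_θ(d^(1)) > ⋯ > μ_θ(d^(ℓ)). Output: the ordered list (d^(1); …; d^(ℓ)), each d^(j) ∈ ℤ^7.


Interval decomposition of M: I[1,7], I[3,6], I[6,6]^2.
HN type (ℓ=3): μ^(1)=38; μ^(2)=-33/7; μ^(3)=-27

((0, 0, 0, 0, 0, 3, 0); (1, 1, 1, 1, 1, 1, 1); (0, 0, 1, 1, 1, 0, 0))


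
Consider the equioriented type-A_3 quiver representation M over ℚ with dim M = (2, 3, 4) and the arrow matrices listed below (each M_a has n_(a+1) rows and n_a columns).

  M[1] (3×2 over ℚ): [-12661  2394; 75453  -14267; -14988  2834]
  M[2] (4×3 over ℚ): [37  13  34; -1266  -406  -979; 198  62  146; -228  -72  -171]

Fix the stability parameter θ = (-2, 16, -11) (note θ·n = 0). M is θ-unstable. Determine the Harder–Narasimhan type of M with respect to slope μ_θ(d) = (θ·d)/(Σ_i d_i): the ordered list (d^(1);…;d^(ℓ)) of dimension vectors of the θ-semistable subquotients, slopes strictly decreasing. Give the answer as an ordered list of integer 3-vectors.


Interval decomposition of M: I[1,2], I[1,3], I[2,3], I[3,3]^2.
HN type (ℓ=4): μ^(1)=16; μ^(2)=5/2; μ^(3)=-2; μ^(4)=-11

((0, 1, 0); (0, 2, 2); (2, 0, 0); (0, 0, 2))


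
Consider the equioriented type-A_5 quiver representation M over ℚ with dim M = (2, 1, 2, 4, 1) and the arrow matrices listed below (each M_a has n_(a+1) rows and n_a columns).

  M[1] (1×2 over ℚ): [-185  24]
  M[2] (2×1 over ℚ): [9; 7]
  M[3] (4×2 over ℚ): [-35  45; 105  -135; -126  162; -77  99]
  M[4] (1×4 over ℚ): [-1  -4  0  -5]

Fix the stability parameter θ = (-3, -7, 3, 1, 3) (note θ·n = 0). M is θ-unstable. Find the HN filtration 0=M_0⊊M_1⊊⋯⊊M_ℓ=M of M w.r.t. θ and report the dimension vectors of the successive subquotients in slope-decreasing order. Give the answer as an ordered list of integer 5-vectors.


Barcode: M ≅ I[1,1], I[1,3], I[3,4], I[4,4]^2, I[4,5]. HN layers by μ_θ (5 steps, strictly decreasing):
  μ^(1)=3; μ^(2)=2; μ^(3)=1; μ^(4)=-3; μ^(5)=-5

((0, 0, 1, 0, 1); (0, 0, 1, 1, 0); (0, 0, 0, 3, 0); (1, 0, 0, 0, 0); (1, 1, 0, 0, 0))


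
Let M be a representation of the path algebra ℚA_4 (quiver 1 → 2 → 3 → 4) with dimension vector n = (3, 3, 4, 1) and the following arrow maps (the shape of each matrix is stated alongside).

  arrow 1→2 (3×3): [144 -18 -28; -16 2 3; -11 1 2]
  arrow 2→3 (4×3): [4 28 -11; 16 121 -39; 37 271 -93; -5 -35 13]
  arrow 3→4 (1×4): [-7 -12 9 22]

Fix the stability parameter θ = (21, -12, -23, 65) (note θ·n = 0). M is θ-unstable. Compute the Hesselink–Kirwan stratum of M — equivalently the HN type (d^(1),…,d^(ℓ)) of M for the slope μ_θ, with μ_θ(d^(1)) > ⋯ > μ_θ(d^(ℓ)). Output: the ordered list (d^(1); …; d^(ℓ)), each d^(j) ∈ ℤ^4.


Interval decomposition of M: I[1,3]^2, I[1,4], I[3,3].
HN type (ℓ=3): μ^(1)=65; μ^(2)=-14/3; μ^(3)=-23

((0, 0, 0, 1); (3, 3, 3, 0); (0, 0, 1, 0))


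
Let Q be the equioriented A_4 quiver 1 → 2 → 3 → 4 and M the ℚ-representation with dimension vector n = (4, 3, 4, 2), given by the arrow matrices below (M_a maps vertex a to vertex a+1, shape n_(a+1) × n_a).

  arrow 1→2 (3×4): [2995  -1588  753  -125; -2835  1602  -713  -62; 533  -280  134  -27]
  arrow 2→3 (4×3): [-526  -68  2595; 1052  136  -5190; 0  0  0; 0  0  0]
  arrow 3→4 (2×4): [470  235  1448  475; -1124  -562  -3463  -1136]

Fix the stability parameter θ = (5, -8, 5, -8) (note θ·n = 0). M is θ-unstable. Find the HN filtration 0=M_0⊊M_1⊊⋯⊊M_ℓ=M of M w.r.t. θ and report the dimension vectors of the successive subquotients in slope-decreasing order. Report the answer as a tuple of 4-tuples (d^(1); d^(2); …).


Barcode: M ≅ I[1,1], I[1,2]^2, I[1,3], I[3,3], I[3,4]^2. HN layers by μ_θ (2 steps, strictly decreasing):
  μ^(1)=5; μ^(2)=-3/2

((1, 0, 2, 0); (3, 3, 2, 2))


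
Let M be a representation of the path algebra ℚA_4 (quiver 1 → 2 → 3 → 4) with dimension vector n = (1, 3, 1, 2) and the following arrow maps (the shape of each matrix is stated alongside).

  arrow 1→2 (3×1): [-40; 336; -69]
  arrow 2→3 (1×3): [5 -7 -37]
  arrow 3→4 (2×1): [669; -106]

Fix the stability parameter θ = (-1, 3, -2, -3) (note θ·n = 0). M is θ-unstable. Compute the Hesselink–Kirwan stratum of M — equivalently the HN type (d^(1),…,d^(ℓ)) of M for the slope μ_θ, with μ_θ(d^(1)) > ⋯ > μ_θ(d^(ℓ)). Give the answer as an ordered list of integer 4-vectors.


Interval decomposition of M: I[1,4], I[2,2]^2, I[4,4].
HN type (ℓ=4): μ^(1)=3; μ^(2)=-2/3; μ^(3)=-1; μ^(4)=-3

((0, 2, 0, 0); (0, 1, 1, 1); (1, 0, 0, 0); (0, 0, 0, 1))


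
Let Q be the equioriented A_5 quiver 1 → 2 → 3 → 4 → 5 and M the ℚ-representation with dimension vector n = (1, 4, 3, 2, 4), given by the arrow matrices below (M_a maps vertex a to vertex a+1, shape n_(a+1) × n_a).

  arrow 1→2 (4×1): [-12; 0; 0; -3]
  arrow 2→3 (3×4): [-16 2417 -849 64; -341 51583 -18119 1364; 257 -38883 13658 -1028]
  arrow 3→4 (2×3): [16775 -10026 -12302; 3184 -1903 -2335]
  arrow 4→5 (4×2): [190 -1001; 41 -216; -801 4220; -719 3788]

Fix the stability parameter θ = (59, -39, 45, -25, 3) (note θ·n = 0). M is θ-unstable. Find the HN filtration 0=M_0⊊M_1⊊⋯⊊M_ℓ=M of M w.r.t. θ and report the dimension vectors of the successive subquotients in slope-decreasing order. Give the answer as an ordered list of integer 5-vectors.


Barcode: M ≅ I[1,2], I[2,3], I[2,5]^2, I[5,5]^2. HN layers by μ_θ (5 steps, strictly decreasing):
  μ^(1)=45; μ^(2)=10; μ^(3)=23/3; μ^(4)=3; μ^(5)=-39

((0, 0, 1, 0, 0); (1, 1, 0, 0, 0); (0, 0, 2, 2, 2); (0, 0, 0, 0, 2); (0, 3, 0, 0, 0))


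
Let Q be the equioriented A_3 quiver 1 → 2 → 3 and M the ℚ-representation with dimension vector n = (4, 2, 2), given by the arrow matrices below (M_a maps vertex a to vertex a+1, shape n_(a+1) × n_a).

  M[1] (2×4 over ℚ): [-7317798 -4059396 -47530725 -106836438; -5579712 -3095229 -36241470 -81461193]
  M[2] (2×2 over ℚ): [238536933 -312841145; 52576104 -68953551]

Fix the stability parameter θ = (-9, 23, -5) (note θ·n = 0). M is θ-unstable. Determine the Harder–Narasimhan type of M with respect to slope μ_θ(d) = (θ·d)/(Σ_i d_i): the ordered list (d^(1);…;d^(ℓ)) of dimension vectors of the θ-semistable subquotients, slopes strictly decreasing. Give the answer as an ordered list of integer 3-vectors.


Via rank(M_{q-1}∘⋯∘M_p): M ≅ I[1,1]^2, I[1,3]^2.
μ_θ-semistable layers: μ^(1)=9; μ^(2)=-9

((0, 2, 2); (4, 0, 0))


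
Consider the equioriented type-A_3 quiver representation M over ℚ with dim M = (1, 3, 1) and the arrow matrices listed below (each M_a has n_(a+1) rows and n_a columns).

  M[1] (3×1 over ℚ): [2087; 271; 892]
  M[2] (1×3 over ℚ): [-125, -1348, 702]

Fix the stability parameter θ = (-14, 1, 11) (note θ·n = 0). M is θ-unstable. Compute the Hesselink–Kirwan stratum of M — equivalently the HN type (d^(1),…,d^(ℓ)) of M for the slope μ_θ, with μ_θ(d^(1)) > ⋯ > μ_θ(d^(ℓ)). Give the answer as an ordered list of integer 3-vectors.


Barcode: M ≅ I[1,3], I[2,2]^2. HN layers by μ_θ (3 steps, strictly decreasing):
  μ^(1)=11; μ^(2)=1; μ^(3)=-14

((0, 0, 1); (0, 3, 0); (1, 0, 0))


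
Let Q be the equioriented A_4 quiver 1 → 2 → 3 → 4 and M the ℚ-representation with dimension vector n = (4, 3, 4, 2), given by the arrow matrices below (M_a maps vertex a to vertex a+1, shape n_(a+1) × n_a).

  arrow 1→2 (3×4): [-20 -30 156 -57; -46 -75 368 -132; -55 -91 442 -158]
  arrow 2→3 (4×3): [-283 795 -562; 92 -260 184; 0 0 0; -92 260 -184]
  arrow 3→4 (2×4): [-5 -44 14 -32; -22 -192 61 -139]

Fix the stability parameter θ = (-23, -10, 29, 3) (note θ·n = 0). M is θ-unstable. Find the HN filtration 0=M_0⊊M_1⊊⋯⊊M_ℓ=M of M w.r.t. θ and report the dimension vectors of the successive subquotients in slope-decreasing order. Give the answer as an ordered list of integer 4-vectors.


Via rank(M_{q-1}∘⋯∘M_p): M ≅ I[1,1], I[1,2], I[1,4]^2, I[3,3]^2.
μ_θ-semistable layers: μ^(1)=29; μ^(2)=16; μ^(3)=-10; μ^(4)=-23

((0, 0, 2, 0); (0, 0, 2, 2); (0, 3, 0, 0); (4, 0, 0, 0))


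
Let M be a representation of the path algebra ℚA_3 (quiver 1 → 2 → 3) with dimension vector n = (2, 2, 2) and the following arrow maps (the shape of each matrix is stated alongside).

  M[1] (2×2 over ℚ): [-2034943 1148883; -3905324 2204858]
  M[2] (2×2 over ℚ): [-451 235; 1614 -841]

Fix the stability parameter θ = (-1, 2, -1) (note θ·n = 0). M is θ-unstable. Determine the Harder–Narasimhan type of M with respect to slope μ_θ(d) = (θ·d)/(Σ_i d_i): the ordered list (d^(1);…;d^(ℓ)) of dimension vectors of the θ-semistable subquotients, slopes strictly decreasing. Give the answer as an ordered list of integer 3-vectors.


Interval decomposition of M: I[1,3]^2.
HN type (ℓ=2): μ^(1)=1/2; μ^(2)=-1

((0, 2, 2); (2, 0, 0))


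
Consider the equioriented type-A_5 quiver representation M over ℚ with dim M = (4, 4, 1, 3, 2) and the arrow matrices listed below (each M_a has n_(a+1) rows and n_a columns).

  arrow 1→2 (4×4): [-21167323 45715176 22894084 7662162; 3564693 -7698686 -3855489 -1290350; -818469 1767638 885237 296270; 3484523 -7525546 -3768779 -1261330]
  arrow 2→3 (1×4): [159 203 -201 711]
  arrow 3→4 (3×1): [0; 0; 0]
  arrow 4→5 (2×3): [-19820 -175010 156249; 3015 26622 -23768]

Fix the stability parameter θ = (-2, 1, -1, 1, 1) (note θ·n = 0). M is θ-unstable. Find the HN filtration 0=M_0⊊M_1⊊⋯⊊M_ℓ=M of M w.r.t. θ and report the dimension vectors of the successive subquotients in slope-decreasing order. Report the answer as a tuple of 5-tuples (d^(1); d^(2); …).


Via rank(M_{q-1}∘⋯∘M_p): M ≅ I[1,1]^2, I[1,2], I[1,3], I[2,2]^2, I[4,4], I[4,5]^2.
μ_θ-semistable layers: μ^(1)=1; μ^(2)=0; μ^(3)=-2

((0, 3, 0, 3, 2); (0, 1, 1, 0, 0); (4, 0, 0, 0, 0))


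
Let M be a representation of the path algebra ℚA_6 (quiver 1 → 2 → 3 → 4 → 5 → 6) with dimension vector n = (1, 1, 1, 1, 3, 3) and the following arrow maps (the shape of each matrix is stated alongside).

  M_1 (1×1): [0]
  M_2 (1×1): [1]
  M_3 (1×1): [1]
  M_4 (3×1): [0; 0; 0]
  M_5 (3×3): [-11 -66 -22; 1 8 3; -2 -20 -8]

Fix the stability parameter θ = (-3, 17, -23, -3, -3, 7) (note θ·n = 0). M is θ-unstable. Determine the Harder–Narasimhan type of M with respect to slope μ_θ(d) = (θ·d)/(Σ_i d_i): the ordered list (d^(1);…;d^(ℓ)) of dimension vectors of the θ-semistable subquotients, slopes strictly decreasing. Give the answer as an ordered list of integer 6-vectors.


Interval decomposition of M: I[1,1], I[2,4], I[5,5], I[5,6]^2, I[6,6].
HN type (ℓ=2): μ^(1)=7; μ^(2)=-3

((0, 0, 0, 0, 0, 3); (1, 1, 1, 1, 3, 0))


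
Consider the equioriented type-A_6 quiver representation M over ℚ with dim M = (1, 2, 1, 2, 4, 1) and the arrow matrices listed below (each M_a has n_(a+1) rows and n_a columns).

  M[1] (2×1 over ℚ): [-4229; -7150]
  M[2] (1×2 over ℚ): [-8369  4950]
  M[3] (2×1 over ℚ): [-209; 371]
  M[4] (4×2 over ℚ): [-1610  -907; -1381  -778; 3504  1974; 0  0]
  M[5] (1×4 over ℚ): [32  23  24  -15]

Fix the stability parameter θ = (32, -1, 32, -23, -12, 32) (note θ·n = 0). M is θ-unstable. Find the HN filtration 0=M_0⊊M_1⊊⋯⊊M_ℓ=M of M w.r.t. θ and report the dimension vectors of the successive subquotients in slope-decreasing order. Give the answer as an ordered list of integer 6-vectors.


Interval decomposition of M: I[1,6], I[2,2], I[4,5], I[5,5]^2.
HN type (ℓ=5): μ^(1)=32; μ^(2)=28/5; μ^(3)=-1; μ^(4)=-12; μ^(5)=-23

((0, 0, 0, 0, 0, 1); (1, 1, 1, 1, 1, 0); (0, 1, 0, 0, 0, 0); (0, 0, 0, 0, 3, 0); (0, 0, 0, 1, 0, 0))
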